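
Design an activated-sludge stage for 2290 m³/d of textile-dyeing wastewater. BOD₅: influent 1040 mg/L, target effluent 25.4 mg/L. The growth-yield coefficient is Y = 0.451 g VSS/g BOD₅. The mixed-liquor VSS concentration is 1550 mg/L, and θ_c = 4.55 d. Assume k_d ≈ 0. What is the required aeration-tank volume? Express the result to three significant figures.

V ≈ 3080 m³

With k_d = 0 the design equation reduces to V = Y Q (S₀−S) θ_c / X = 0.451 × 2290 × (1040 − 25.4) × 4.55 / 1550 = 3076 m³.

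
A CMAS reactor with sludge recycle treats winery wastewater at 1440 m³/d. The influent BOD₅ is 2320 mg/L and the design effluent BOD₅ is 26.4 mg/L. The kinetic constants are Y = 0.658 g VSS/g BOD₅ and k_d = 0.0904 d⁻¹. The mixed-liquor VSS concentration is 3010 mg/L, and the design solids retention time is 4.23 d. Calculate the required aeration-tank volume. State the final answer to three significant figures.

From the SRT design equation V = Y Q (S₀−S) θ_c / [X (1 + k_d θ_c)] = 0.658 × 1440 × (2320 − 26.4) × 4.23 / [3010 × (1 + 0.0904 × 4.23)] = 9.19×10^6 / 4161 = 2209 m³.

V ≈ 2210 m³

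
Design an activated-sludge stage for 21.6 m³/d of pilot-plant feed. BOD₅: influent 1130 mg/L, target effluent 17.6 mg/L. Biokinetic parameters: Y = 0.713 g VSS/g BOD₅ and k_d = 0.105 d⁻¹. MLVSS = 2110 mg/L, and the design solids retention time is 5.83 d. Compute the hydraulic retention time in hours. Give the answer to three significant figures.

τ ≈ 32.6 h

From the SRT design equation V = Y Q (S₀−S) θ_c / [X (1 + k_d θ_c)] = 0.713 × 21.6 × (1130 − 17.6) × 5.83 / [2110 × (1 + 0.105 × 5.83)] = 9.99×10^4 / 3402 = 29.36 m³.
HRT = V/Q = 29.36 m³ / 21.6 m³·d⁻¹ = 1.359 d × 24 = 32.62 h.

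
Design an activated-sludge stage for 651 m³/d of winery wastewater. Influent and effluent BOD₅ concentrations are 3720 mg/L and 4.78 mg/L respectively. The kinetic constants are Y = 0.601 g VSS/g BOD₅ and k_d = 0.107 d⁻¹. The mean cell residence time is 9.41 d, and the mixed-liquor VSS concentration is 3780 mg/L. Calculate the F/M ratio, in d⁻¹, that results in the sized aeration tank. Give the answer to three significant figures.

Rearranging the biomass balance for a CMAS with decay, V = Y·Q·ΔS·θ_c / [X·(1+k_d θ_c)] = 0.601 × 651 × (3720 − 4.78) × 9.41 / [3780 × (1 + 0.107 × 9.41)] = 1.37×10^7 / 7586 = 1803 m³.
Food-to-microorganism ratio F/M = Q S₀ / (V X) = 651 × 3720 / (1803 × 3780) = 0.3553 d⁻¹.

F/M ≈ 0.355 d⁻¹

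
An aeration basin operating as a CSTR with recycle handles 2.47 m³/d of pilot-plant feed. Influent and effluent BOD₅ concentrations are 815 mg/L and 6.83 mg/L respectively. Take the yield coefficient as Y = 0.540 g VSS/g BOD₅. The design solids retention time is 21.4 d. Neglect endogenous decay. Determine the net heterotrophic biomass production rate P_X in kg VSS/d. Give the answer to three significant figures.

With endogenous decay neglected, the observed yield equals the true yield: Y_obs = Y = 0.540 g VSS/g BOD₅.
ΔS = 815 − 6.83 = 808.2 mg/L, so the substrate removal rate is 2.47 × 808.2/1000 = 1.996 kg BOD₅/d.
So the net sludge growth is P_X = 0.5400 × 1.996 = 1.078 kg VSS/d.

P_X ≈ 1.08 kg VSS/d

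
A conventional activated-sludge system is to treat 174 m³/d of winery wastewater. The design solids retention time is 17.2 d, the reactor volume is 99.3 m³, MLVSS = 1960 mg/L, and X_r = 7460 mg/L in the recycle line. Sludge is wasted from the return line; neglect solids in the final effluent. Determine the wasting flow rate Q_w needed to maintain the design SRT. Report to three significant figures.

Q_w ≈ 1.52 m³/d

θ_c = V·X/(Q_w·X_r) when wasting from the recycle, so Q_w = V·X/(θ_c·X_r) = 99.30 × 1960 / (17.2 × 7460) = 1.517 m³/d.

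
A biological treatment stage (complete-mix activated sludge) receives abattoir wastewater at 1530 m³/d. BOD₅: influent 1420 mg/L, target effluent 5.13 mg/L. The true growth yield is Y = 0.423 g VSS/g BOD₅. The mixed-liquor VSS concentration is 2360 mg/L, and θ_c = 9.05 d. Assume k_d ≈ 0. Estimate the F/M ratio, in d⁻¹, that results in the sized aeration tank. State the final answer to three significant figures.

F/M ≈ 0.262 d⁻¹

With k_d = 0 the design equation reduces to V = Y Q (S₀−S) θ_c / X = 0.423 × 1530 × (1420 − 5.13) × 9.05 / 2360 = 3511 m³.
F/M = applied load / biomass = Q·S₀/(V·X) = 1530 × 1420 / (3511 × 2360) = 0.2622 d⁻¹.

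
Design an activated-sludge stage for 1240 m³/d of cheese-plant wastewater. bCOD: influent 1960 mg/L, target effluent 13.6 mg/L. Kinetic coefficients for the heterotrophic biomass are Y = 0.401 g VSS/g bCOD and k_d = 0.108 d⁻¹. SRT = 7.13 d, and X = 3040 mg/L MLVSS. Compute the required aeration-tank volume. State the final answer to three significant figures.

From the SRT design equation V = Y Q (S₀−S) θ_c / [X (1 + k_d θ_c)] = 0.401 × 1240 × (1960 − 13.6) × 7.13 / [3040 × (1 + 0.108 × 7.13)] = 6.9×10^6 / 5381 = 1282 m³.

V ≈ 1280 m³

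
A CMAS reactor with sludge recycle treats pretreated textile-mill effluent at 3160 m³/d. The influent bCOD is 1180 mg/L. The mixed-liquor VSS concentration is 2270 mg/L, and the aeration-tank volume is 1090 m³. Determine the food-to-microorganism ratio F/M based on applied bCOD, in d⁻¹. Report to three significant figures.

F/M ≈ 1.51 d⁻¹

F/M = Q·S₀ / (V·X) = 3160 × 1180 / (1090 × 2270) = 1.507 g bCOD·(g VSS·d)⁻¹.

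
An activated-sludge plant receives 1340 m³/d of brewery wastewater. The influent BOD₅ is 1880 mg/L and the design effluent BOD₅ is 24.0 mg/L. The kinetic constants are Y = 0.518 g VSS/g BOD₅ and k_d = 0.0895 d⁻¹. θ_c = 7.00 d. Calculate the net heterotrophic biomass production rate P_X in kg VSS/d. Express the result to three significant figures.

P_X ≈ 792 kg VSS/d

The observed yield is Y_obs = Y/(1 + k_d·θ_c) = 0.518 / (1 + 0.0895 × 7.00) = 0.518 / 1.627 = 0.3185 g VSS per g BOD₅ removed.
Mass of BOD₅ removed per day: Q(S₀ − S) = 1340 × 1856 g/m³ = 2487 kg/d.
So the net sludge growth is P_X = 0.3185 × 2487 = 792.1 kg VSS/d.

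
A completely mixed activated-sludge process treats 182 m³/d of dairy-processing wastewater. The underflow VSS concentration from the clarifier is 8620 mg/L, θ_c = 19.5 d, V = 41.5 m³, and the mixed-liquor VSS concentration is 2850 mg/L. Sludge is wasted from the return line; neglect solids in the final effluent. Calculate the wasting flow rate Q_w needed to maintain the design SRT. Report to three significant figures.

θ_c = V·X/(Q_w·X_r) when wasting from the recycle, so Q_w = V·X/(θ_c·X_r) = 41.50 × 2850 / (19.5 × 8620) = 0.7036 m³/d.

Q_w ≈ 0.704 m³/d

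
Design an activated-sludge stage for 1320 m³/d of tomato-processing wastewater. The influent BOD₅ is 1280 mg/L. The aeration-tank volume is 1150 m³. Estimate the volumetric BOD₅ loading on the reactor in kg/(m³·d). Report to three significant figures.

L_v = Q S₀ / V = 1320 × 1280 × 10⁻³ / 1150 = 1.469 kg/(m³·d).

L_v ≈ 1.47 kg BOD₅/(m³·d)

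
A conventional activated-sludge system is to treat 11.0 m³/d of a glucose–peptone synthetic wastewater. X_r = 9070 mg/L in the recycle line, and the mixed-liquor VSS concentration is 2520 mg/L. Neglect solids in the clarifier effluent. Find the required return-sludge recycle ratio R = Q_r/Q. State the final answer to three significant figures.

R ≈ 0.385

Mass balance around the secondary clarifier (neglecting effluent solids): R = X / (X_r − X) = 2520 / (9070 − 2520) = 0.3847.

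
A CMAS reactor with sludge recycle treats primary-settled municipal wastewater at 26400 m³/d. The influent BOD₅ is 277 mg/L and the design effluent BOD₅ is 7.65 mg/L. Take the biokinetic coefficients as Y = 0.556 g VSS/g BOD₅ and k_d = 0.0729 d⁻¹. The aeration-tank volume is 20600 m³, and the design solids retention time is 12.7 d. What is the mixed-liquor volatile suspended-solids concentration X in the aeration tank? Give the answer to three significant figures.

X ≈ 1270 mg/L

Solving the biomass balance for X: X = Y Q (S₀−S) θ_c / [V (1+k_d θ_c)] = 0.556 × 26400 × (277 − 7.65) × 12.7 / [20600 × (1 + 0.0729 × 12.7)] = 1266 mg/L.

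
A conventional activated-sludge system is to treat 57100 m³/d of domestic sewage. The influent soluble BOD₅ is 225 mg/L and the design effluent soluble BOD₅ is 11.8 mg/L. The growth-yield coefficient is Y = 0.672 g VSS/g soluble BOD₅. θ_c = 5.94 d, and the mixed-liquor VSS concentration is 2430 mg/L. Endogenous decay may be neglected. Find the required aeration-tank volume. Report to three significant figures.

With k_d = 0 the design equation reduces to V = Y Q (S₀−S) θ_c / X = 0.672 × 57100 × (225 − 11.8) × 5.94 / 2430 = 19997 m³.

V ≈ 20000 m³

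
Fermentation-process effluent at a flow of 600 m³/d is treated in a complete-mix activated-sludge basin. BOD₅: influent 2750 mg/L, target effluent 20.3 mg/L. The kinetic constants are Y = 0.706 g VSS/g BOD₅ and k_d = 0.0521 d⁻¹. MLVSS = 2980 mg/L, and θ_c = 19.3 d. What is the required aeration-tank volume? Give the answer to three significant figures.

V ≈ 3730 m³

Rearranging the biomass balance for a CMAS with decay, V = Y·Q·ΔS·θ_c / [X·(1+k_d θ_c)] = 0.706 × 600 × (2750 − 20.3) × 19.3 / [2980 × (1 + 0.0521 × 19.3)] = 2.23×10^7 / 5976 = 3734 m³.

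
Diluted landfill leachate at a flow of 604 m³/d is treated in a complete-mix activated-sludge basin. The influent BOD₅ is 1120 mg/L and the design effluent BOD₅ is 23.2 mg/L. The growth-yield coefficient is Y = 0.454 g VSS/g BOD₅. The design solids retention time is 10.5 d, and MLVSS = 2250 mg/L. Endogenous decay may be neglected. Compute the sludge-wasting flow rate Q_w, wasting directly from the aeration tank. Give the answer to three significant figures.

Q_w ≈ 134 m³/d

Biomass mass balance (decay neglected): V·X = Y·Q·(S₀ − S)·θ_c, so V = 0.454 × 604 × (1120 − 23.2) × 10.5 / 2250 = 1404 m³.
For wasting at MLVSS concentration, Q_w = V/θ_c = 1404/10.5 = 133.7 m³/d.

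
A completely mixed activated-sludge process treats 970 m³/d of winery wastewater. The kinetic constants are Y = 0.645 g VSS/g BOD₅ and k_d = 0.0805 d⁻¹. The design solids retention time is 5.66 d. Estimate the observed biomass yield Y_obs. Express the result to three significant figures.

The observed yield is Y_obs = Y/(1 + k_d·θ_c) = 0.645 / (1 + 0.0805 × 5.66) = 0.645 / 1.456 = 0.4431 g VSS per g BOD₅ removed.

Y_obs ≈ 0.443 g VSS/g BOD₅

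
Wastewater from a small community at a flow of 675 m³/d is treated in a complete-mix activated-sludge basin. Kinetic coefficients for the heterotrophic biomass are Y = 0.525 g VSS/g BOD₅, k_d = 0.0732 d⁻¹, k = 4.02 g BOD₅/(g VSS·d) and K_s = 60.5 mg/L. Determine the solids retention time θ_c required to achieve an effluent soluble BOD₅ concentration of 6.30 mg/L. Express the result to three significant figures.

θ_c ≈ 7.95 d

Specific growth rate at S = 6.30 mg/L: μ = YkS/(K_s+S) = 0.525·4.02·6.30/(60.5+6.30) = 0.1990 d⁻¹.
θ_c = 1/(μ − k_d) = 1/(0.1990 − 0.0732) = 1/0.1258 = 7.946 d.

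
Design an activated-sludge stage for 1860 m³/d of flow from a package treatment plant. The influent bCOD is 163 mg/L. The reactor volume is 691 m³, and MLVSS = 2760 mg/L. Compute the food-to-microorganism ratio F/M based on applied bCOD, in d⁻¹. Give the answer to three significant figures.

F/M = Q·S₀ / (V·X) = 1860 × 163 / (691.0 × 2760) = 0.1590 g bCOD·(g VSS·d)⁻¹.

F/M ≈ 0.159 d⁻¹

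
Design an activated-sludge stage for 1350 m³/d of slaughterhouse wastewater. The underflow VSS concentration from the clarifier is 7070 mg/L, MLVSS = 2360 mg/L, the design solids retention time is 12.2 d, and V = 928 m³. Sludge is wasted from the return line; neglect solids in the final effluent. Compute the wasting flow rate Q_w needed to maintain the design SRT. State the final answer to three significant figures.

Q_w ≈ 25.4 m³/d

Q_w = (V·X)/(θ_c X_r) = 928.0 × 2360 / (12.2 × 7070) = 25.39 m³/d.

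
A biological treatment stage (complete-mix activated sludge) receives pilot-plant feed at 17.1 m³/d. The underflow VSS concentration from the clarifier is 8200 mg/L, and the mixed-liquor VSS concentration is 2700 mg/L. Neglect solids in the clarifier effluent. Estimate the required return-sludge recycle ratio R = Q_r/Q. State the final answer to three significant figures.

R = Q_r/Q = X/(X_r − X) = 2700 / (8200 − 2700) = 0.4909.

R ≈ 0.491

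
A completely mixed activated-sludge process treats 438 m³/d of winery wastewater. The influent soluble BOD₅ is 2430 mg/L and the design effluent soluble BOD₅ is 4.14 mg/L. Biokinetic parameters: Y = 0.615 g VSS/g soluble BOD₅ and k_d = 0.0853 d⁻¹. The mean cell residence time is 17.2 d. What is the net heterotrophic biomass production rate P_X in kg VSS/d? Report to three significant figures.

P_X ≈ 265 kg VSS/d

Correct the yield for decay: Y_obs = Y/(1 + k_d θ_c) = 0.615 / (1 + 0.0853 × 17.2) = 0.615 / 2.467 = 0.2493.
Substrate removed = Q·(S₀ − S) = 438 m³/d × (2430 − 4.14) g/m³ = 1.06×10^6 g/d = 1063 kg/d.
Net biomass production P_X = Y_obs × Q·(S₀ − S) = 0.2493 × 1063 = 264.9 kg VSS/d.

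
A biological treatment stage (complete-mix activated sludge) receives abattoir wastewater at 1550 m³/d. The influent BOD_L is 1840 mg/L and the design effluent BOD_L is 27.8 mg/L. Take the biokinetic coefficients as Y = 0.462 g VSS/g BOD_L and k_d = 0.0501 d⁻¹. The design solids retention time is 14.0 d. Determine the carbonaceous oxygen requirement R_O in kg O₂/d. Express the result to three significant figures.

Correct the yield for decay: Y_obs = Y/(1 + k_d θ_c) = 0.462 / (1 + 0.0501 × 14.0) = 0.462 / 1.701 = 0.2715.
Substrate removed = Q·(S₀ − S) = 1550 m³/d × (1840 − 27.8) g/m³ = 2.81×10^6 g/d = 2809 kg/d.
Biomass synthesised: P_X = Y_obs × 2809 = 762.7 kg VSS/d.
Carbonaceous O₂ demand = substrate oxidised − cell-mass equivalent = 2809 − 1.42 × 762.7 = 1726 kg O₂/d.

R_O ≈ 1730 kg O₂/d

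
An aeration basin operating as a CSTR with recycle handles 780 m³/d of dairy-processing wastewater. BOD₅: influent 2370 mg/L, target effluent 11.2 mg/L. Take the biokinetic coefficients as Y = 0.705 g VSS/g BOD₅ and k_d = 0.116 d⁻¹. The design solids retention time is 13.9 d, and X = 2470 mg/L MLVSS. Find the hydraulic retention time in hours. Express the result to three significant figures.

τ ≈ 86.0 h

Rearranging the biomass balance for a CMAS with decay, V = Y·Q·ΔS·θ_c / [X·(1+k_d θ_c)] = 0.705 × 780 × (2370 − 11.2) × 13.9 / [2470 × (1 + 0.116 × 13.9)] = 1.8×10^7 / 6453 = 2794 m³.
τ = V/Q = 2794/780 = 3.582 d, or 85.97 h.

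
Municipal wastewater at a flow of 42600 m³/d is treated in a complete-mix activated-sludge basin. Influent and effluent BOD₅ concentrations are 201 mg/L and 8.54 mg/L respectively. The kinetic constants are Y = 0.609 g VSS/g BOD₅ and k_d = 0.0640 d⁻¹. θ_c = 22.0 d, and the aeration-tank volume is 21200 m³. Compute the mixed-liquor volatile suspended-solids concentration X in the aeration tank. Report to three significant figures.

X ≈ 2150 mg/L

From V·X·(1 + k_d·θ_c) = Y·Q·(S₀ − S)·θ_c: X = 0.609 × 42600 × (201 − 8.54) × 22.0 / [21200 × (1 + 0.0640 × 22.0)] = 2152 mg/L.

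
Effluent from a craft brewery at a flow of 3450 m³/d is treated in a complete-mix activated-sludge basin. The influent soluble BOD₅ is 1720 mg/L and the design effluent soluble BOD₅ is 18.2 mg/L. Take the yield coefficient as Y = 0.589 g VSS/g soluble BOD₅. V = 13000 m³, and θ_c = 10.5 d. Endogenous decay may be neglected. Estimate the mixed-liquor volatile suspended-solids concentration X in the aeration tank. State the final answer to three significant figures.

Without decay, X = Y Q (S₀−S) θ_c / V = 0.589 × 3450 × (1720 − 18.2) × 10.5 / 13000 = 2793 mg/L.

X ≈ 2790 mg/L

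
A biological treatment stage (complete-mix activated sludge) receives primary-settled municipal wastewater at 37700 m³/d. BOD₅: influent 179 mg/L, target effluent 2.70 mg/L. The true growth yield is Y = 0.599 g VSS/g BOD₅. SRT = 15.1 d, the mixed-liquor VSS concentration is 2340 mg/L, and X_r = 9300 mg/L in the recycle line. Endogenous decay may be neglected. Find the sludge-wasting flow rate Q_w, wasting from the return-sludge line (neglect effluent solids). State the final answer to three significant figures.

Q_w ≈ 428 m³/d

V·X = Y·Q·ΔS·θ_c gives V = 0.599 × 37700 × (179 − 2.70) × 15.1 / 2340 = 25691 m³.
Wasting from the return line (neglecting effluent solids): Q_w = V·X / (θ_c·X_r) = 25691 × 2340 / (15.1 × 9300) = 428.1 m³/d.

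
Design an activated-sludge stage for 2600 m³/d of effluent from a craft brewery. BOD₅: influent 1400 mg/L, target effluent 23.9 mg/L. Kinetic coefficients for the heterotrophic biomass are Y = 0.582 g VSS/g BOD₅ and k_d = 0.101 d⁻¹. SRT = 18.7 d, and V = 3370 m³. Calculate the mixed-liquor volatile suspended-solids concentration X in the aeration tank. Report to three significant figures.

X = Y·Q·ΔS·θ_c / [V·(1 + k_d θ_c)] = 0.582 × 2600 × (1400 − 23.9) × 18.7 / [3370 × (1 + 0.101 × 18.7)] = 4000 mg/L.

X ≈ 4000 mg/L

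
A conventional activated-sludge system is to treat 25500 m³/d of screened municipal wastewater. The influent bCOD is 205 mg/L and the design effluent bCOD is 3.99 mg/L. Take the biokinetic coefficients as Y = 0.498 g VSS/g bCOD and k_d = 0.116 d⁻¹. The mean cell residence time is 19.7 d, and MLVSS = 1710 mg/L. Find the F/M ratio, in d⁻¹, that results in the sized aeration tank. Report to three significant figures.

Steady-state biomass mass balance: V·X·(1 + k_d·θ_c) = Y·Q·(S₀ − S)·θ_c, so V = 0.498 × 25500 × (205 − 3.99) × 19.7 / [1710 × (1 + 0.116 × 19.7)] = 5.03×10^7 / 5618 = 8951 m³.
F/M = Q·S₀ / (V·X) = 25500 × 205 / (8951 × 1710) = 0.3415 g bCOD·(g VSS·d)⁻¹.

F/M ≈ 0.342 d⁻¹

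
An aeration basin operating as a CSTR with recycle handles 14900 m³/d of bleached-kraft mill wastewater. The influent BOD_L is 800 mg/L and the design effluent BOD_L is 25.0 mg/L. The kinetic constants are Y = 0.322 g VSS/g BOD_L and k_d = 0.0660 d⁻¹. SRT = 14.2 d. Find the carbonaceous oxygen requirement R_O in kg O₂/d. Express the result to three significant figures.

R_O ≈ 8820 kg O₂/d

Correct the yield for decay: Y_obs = Y/(1 + k_d θ_c) = 0.322 / (1 + 0.0660 × 14.2) = 0.322 / 1.937 = 0.1662.
ΔS = 800 − 25.0 = 775.0 mg/L, so the substrate removal rate is 14900 × 775.0/1000 = 11548 kg BOD_L/d.
Net sludge production P_X = 0.1662 × 11548 = 1919 kg VSS/d.
R_O = Q·(S₀ − S) − 1.42·P_X = 11548 − 1.42 × 1919 = 8822 kg O₂/d.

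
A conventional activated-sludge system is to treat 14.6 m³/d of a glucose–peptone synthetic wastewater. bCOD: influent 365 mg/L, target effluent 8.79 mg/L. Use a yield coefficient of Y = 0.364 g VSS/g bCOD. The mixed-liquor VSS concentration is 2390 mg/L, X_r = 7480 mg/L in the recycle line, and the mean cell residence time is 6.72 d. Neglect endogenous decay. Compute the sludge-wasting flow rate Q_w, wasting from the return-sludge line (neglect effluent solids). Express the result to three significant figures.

Q_w ≈ 0.253 m³/d

Biomass mass balance (decay neglected): V·X = Y·Q·(S₀ − S)·θ_c, so V = 0.364 × 14.6 × (365 − 8.79) × 6.72 / 2390 = 5.323 m³.
θ_c = V·X/(Q_w·X_r) when wasting from the recycle, so Q_w = V·X/(θ_c·X_r) = 5.323 × 2390 / (6.72 × 7480) = 0.2531 m³/d.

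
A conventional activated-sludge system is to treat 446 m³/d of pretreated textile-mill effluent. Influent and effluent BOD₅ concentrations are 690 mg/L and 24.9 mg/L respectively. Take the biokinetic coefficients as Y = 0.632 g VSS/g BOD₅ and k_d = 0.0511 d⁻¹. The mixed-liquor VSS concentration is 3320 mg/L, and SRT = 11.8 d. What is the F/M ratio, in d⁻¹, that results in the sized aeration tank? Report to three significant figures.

F/M ≈ 0.223 d⁻¹

Steady-state biomass mass balance: V·X·(1 + k_d·θ_c) = Y·Q·(S₀ − S)·θ_c, so V = 0.632 × 446 × (690 − 24.9) × 11.8 / [3320 × (1 + 0.0511 × 11.8)] = 2.21×10^6 / 5322 = 415.7 m³.
Food-to-microorganism ratio F/M = Q S₀ / (V X) = 446 × 690 / (415.7 × 3320) = 0.2230 d⁻¹.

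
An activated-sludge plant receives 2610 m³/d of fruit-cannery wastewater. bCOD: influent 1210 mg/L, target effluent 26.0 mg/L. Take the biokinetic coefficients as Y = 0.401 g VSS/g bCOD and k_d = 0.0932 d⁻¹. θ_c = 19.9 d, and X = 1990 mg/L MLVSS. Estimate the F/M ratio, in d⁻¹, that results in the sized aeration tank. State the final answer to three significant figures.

Rearranging the biomass balance for a CMAS with decay, V = Y·Q·ΔS·θ_c / [X·(1+k_d θ_c)] = 0.401 × 2610 × (1210 − 26.0) × 19.9 / [1990 × (1 + 0.0932 × 19.9)] = 2.47×10^7 / 5681 = 4341 m³.
F/M = applied load / biomass = Q·S₀/(V·X) = 2610 × 1210 / (4341 × 1990) = 0.3656 d⁻¹.

F/M ≈ 0.366 d⁻¹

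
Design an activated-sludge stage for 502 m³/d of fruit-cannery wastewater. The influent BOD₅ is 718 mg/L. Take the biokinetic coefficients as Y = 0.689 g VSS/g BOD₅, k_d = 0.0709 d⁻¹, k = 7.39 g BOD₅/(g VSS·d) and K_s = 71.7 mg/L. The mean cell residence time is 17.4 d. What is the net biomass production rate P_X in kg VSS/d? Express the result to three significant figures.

P_X ≈ 111 kg VSS/d

Effluent substrate depends only on kinetics and SRT: S = K_s(1 + k_d θ_c) / [θ_c(Yk − k_d) − 1] = 71.7 × (1 + 0.0709 × 17.4) / [17.4 × (0.689 × 7.39 − 0.0709) − 1] = 160.2 / 86.36 = 1.854 mg/L.
Observed yield with endogenous decay: Y_obs = Y / (1 + k_d·θ_c) = 0.689 / (1 + 0.0709 × 17.4) = 0.689 / 2.234 = 0.3085 g VSS/g BOD₅.
Q·(S₀ − S) = 502 × (718 − 1.85) × 10⁻³ = 359.5 kg/d removed.
P_X = Y_obs · Q(S₀ − S) = 0.3085 × 359.5 = 110.9 kg VSS/d.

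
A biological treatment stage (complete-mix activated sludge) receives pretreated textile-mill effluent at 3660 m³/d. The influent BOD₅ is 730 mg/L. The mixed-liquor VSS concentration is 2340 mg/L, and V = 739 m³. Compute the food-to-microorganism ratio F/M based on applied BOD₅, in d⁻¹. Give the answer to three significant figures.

F/M = applied load / biomass = Q·S₀/(V·X) = 3660 × 730 / (739.0 × 2340) = 1.545 d⁻¹.

F/M ≈ 1.55 d⁻¹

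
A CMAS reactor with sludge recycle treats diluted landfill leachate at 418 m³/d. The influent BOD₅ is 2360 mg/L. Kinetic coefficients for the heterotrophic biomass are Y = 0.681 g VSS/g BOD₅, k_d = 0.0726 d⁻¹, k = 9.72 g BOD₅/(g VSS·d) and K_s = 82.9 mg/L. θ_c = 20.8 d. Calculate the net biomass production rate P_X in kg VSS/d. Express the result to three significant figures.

P_X ≈ 267 kg VSS/d

For a completely mixed reactor with recycle the Lawrence–McCarty relation gives S = K_s·(1 + k_d·θ_c) / [θ_c·(Y·k − k_d) − 1] = 82.9 × (1 + 0.0726 × 20.8) / [20.8 × (0.681 × 9.72 − 0.0726) − 1] = 208.1 / 135.2 = 1.539 mg/L.
Y_obs = Y / (1 + k_d θ_c) = 0.681 / (1 + 0.0726 × 20.8) = 0.681 / 2.510 = 0.2713.
Q·(S₀ − S) = 418 × (2360 − 1.54) × 10⁻³ = 985.8 kg/d removed.
So the net sludge growth is P_X = 0.2713 × 985.8 = 267.5 kg VSS/d.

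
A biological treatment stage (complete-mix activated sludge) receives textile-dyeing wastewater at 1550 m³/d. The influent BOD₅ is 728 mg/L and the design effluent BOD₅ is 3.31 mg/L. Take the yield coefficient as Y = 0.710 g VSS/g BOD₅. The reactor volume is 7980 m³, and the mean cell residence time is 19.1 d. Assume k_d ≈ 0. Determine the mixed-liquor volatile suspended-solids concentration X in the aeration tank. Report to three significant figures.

X = Y·Q·ΔS·θ_c / V = 0.710 × 1550 × (728 − 3.31) × 19.1 / 7980 = 1909 mg/L.

X ≈ 1910 mg/L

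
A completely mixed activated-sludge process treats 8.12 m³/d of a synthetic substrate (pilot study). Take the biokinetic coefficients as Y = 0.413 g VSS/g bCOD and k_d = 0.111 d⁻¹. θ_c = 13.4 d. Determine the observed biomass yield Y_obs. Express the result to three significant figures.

The observed yield is Y_obs = Y/(1 + k_d·θ_c) = 0.413 / (1 + 0.111 × 13.4) = 0.413 / 2.487 = 0.1660 g VSS per g bCOD removed.

Y_obs ≈ 0.166 g VSS/g bCOD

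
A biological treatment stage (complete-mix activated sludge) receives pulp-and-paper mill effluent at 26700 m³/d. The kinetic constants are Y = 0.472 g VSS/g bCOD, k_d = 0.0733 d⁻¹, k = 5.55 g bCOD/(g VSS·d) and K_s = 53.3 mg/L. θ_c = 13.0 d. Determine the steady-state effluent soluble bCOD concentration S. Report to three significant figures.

S ≈ 3.24 mg/L

Effluent substrate depends only on kinetics and SRT: S = K_s(1 + k_d θ_c) / [θ_c(Yk − k_d) − 1] = 53.3 × (1 + 0.0733 × 13.0) / [13.0 × (0.472 × 5.55 − 0.0733) − 1] = 104.1 / 32.10 = 3.242 mg/L.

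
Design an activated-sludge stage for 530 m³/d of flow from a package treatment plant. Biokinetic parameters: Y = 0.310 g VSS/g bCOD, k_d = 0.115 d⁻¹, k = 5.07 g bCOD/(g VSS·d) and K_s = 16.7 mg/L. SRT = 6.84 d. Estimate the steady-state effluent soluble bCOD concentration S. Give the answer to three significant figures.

S ≈ 3.33 mg/L

Effluent substrate depends only on kinetics and SRT: S = K_s(1 + k_d θ_c) / [θ_c(Yk − k_d) − 1] = 16.7 × (1 + 0.115 × 6.84) / [6.84 × (0.310 × 5.07 − 0.115) − 1] = 29.84 / 8.964 = 3.329 mg/L.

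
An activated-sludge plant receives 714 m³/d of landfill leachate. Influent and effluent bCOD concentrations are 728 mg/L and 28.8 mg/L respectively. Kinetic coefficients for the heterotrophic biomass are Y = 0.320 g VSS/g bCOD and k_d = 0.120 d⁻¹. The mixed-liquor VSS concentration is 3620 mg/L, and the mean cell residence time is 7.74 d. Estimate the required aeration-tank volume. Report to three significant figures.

Rearranging the biomass balance for a CMAS with decay, V = Y·Q·ΔS·θ_c / [X·(1+k_d θ_c)] = 0.320 × 714 × (728 − 28.8) × 7.74 / [3620 × (1 + 0.120 × 7.74)] = 1.24×10^6 / 6982 = 177.1 m³.

V ≈ 177 m³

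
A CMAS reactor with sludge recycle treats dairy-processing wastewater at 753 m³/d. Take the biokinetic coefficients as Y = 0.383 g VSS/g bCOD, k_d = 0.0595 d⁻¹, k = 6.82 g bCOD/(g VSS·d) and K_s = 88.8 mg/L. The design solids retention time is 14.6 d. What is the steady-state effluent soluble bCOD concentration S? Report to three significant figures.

S ≈ 4.58 mg/L

For a completely mixed reactor with recycle the Lawrence–McCarty relation gives S = K_s·(1 + k_d·θ_c) / [θ_c·(Y·k − k_d) − 1] = 88.8 × (1 + 0.0595 × 14.6) / [14.6 × (0.383 × 6.82 − 0.0595) − 1] = 165.9 / 36.27 = 4.575 mg/L.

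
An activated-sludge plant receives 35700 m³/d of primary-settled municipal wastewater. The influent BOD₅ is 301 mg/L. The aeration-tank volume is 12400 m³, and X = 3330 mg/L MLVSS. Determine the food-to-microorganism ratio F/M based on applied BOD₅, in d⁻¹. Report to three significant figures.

Food-to-microorganism ratio F/M = Q S₀ / (V X) = 35700 × 301 / (12400 × 3330) = 0.2602 d⁻¹.

F/M ≈ 0.260 d⁻¹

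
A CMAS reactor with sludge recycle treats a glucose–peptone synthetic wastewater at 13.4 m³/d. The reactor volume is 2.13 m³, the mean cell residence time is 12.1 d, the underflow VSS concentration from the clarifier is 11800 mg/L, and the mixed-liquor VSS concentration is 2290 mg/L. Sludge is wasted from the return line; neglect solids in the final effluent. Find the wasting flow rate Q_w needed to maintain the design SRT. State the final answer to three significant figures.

θ_c = V·X/(Q_w·X_r) when wasting from the recycle, so Q_w = V·X/(θ_c·X_r) = 2.130 × 2290 / (12.1 × 11800) = 0.03416 m³/d.

Q_w ≈ 0.0342 m³/d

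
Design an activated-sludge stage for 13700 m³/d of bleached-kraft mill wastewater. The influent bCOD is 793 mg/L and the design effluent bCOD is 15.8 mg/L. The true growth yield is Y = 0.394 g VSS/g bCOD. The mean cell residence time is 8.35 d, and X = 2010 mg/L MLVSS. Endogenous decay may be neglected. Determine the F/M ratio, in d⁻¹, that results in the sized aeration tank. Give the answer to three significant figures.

F/M ≈ 0.310 d⁻¹

With k_d = 0 the design equation reduces to V = Y Q (S₀−S) θ_c / X = 0.394 × 13700 × (793 − 15.8) × 8.35 / 2010 = 17428 m³.
Food-to-microorganism ratio F/M = Q S₀ / (V X) = 13700 × 793 / (17428 × 2010) = 0.3101 d⁻¹.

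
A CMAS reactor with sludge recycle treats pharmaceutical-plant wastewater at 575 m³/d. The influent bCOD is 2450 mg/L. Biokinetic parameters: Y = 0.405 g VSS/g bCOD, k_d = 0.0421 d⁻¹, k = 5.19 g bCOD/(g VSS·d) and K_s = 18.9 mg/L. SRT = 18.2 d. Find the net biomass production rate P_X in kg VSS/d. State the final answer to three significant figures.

P_X ≈ 323 kg VSS/d

For a completely mixed reactor with recycle the Lawrence–McCarty relation gives S = K_s·(1 + k_d·θ_c) / [θ_c·(Y·k − k_d) − 1] = 18.9 × (1 + 0.0421 × 18.2) / [18.2 × (0.405 × 5.19 − 0.0421) − 1] = 33.38 / 36.49 = 0.9148 mg/L.
Correct the yield for decay: Y_obs = Y/(1 + k_d θ_c) = 0.405 / (1 + 0.0421 × 18.2) = 0.405 / 1.766 = 0.2293.
ΔS = 2450 − 0.915 = 2449 mg/L, so the substrate removal rate is 575 × 2449/1000 = 1408 kg bCOD/d.
Biomass produced: P_X = Y_obs·Q·ΔS = 0.2293 × 1408 ≈ 322.9 kg VSS/d.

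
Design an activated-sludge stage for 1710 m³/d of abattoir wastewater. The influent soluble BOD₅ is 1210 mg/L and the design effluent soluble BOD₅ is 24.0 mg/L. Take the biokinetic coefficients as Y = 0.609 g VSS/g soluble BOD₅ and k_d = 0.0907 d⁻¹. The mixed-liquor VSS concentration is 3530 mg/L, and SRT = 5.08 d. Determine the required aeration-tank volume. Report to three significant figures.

V ≈ 1220 m³

Rearranging the biomass balance for a CMAS with decay, V = Y·Q·ΔS·θ_c / [X·(1+k_d θ_c)] = 0.609 × 1710 × (1210 − 24.0) × 5.08 / [3530 × (1 + 0.0907 × 5.08)] = 6.27×10^6 / 5156 = 1217 m³.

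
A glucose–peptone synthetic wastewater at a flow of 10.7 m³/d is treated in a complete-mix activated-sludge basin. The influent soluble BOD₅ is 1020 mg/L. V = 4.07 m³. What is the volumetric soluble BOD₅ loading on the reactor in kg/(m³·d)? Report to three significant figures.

L_v ≈ 2.68 kg soluble BOD₅/(m³·d)

L_v = Q S₀ / V = 10.7 × 1020 × 10⁻³ / 4.070 = 2.682 kg/(m³·d).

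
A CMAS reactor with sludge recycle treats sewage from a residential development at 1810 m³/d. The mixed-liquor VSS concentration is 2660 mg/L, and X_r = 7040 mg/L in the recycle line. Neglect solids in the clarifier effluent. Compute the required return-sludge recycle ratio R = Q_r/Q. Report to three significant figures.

R ≈ 0.607

Solids balance on the clarifier gives (1+R)X = R·X_r, so R = X/(X_r − X) = 2660 / (7040 − 2660) = 0.6073.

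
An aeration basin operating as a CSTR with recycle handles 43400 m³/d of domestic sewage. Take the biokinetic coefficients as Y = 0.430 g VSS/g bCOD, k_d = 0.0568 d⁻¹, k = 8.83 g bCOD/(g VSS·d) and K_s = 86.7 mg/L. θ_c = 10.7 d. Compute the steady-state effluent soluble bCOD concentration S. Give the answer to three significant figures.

From the Monod/SRT balance for a CMAS, S = K_s·(1+k_d θ_c)/[θ_c·(Y k − k_d) − 1] = 86.7 × (1 + 0.0568 × 10.7) / [10.7 × (0.430 × 8.83 − 0.0568) − 1] = 139.4 / 39.02 = 3.572 mg/L.

S ≈ 3.57 mg/L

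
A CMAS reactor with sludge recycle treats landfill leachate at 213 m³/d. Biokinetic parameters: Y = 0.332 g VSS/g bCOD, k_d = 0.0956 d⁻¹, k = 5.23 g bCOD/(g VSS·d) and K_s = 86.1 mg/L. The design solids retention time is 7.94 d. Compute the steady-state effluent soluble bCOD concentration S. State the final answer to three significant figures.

For a completely mixed reactor with recycle the Lawrence–McCarty relation gives S = K_s·(1 + k_d·θ_c) / [θ_c·(Y·k − k_d) − 1] = 86.1 × (1 + 0.0956 × 7.94) / [7.94 × (0.332 × 5.23 − 0.0956) − 1] = 151.5 / 12.03 = 12.59 mg/L.

S ≈ 12.6 mg/L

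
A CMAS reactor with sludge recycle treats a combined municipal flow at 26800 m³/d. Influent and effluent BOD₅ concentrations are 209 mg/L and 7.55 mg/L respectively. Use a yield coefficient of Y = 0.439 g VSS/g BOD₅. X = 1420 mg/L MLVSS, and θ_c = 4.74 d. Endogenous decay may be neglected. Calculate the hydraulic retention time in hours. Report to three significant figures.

τ ≈ 7.08 h

Biomass mass balance (decay neglected): V·X = Y·Q·(S₀ − S)·θ_c, so V = 0.439 × 26800 × (209 − 7.55) × 4.74 / 1420 = 7911 m³.
τ = V/Q = 7911/26800 = 0.2952 d, or 7.085 h.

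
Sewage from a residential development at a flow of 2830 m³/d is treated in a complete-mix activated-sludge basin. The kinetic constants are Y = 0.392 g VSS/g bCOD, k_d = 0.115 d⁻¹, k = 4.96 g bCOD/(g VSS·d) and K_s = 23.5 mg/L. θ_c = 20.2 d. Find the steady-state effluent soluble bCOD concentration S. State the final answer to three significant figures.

From the Monod/SRT balance for a CMAS, S = K_s·(1+k_d θ_c)/[θ_c·(Y k − k_d) − 1] = 23.5 × (1 + 0.115 × 20.2) / [20.2 × (0.392 × 4.96 − 0.115) − 1] = 78.09 / 35.95 = 2.172 mg/L.

S ≈ 2.17 mg/L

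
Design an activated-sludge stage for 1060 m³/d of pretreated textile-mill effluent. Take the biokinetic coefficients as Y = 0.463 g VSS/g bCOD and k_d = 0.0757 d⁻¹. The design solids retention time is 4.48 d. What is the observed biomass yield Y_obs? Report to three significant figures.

Y_obs ≈ 0.346 g VSS/g bCOD

Correct the yield for decay: Y_obs = Y/(1 + k_d θ_c) = 0.463 / (1 + 0.0757 × 4.48) = 0.463 / 1.339 = 0.3457.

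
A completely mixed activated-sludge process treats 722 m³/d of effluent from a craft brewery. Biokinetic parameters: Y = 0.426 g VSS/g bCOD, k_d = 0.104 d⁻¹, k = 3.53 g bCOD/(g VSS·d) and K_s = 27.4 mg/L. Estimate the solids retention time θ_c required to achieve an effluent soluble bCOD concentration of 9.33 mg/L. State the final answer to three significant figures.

At the target effluent, Y k S/(K_s+S) = 0.426×3.53×9.33/36.73 = 0.3820 d⁻¹.
θ_c = 1/(μ − k_d) = 1/(0.3820 − 0.104) = 1/0.2780 = 3.597 d.

θ_c ≈ 3.60 d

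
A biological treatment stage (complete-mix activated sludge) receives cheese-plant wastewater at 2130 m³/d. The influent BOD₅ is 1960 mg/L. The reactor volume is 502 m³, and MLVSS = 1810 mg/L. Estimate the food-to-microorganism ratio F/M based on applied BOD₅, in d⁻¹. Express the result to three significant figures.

F/M ≈ 4.59 d⁻¹

F/M = Q·S₀ / (V·X) = 2130 × 1960 / (502.0 × 1810) = 4.595 g BOD₅·(g VSS·d)⁻¹.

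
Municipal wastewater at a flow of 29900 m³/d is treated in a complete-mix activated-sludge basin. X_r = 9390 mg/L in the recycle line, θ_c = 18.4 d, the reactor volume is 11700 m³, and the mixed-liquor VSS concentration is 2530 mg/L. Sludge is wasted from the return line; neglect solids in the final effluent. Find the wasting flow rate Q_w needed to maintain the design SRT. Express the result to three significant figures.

Q_w = (V·X)/(θ_c X_r) = 11700 × 2530 / (18.4 × 9390) = 171.3 m³/d.

Q_w ≈ 171 m³/d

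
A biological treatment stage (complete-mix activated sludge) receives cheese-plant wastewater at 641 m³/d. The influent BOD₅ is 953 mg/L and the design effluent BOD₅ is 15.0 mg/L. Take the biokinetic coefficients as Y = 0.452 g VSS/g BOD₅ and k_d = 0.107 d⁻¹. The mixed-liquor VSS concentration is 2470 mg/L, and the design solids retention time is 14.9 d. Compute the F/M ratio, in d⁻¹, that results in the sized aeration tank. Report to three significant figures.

From the SRT design equation V = Y Q (S₀−S) θ_c / [X (1 + k_d θ_c)] = 0.452 × 641 × (953 − 15.0) × 14.9 / [2470 × (1 + 0.107 × 14.9)] = 4.05×10^6 / 6408 = 631.9 m³.
F/M = Q·S₀ / (V·X) = 641 × 953 / (631.9 × 2470) = 0.3914 g BOD₅·(g VSS·d)⁻¹.

F/M ≈ 0.391 d⁻¹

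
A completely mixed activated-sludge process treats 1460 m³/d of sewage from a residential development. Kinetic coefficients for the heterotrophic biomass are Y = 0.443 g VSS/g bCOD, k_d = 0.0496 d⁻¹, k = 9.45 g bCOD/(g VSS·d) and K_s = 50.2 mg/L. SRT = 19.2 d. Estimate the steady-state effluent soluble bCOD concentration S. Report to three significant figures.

Effluent substrate depends only on kinetics and SRT: S = K_s(1 + k_d θ_c) / [θ_c(Yk − k_d) − 1] = 50.2 × (1 + 0.0496 × 19.2) / [19.2 × (0.443 × 9.45 − 0.0496) − 1] = 98.01 / 78.43 = 1.250 mg/L.

S ≈ 1.25 mg/L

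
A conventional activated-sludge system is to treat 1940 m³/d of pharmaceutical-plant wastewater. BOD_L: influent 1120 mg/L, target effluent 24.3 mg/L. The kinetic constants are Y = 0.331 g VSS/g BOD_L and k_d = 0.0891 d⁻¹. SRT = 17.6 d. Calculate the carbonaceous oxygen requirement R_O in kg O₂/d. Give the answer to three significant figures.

R_O ≈ 1740 kg O₂/d

Correct the yield for decay: Y_obs = Y/(1 + k_d θ_c) = 0.331 / (1 + 0.0891 × 17.6) = 0.331 / 2.568 = 0.1289.
ΔS = 1120 − 24.3 = 1096 mg/L, so the substrate removal rate is 1940 × 1096/1000 = 2126 kg BOD_L/d.
Biomass synthesised: P_X = Y_obs × 2126 = 274.0 kg VSS/d.
R_O = Q·ΔS − 1.42 P_X = 2126 − 389.0 = 1737 kg O₂/d.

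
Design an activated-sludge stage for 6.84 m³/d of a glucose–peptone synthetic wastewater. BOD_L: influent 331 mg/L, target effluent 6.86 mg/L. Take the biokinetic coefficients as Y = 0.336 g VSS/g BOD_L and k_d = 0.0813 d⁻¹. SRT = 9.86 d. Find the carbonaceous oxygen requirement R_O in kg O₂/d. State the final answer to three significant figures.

R_O ≈ 1.63 kg O₂/d

The observed yield is Y_obs = Y/(1 + k_d·θ_c) = 0.336 / (1 + 0.0813 × 9.86) = 0.336 / 1.802 = 0.1865 g VSS per g BOD_L removed.
Mass of BOD_L removed per day: Q(S₀ − S) = 6.84 × 324.1 g/m³ = 2.217 kg/d.
Net sludge production P_X = 0.1865 × 2.217 = 0.4135 kg VSS/d.
R_O = Q·(S₀ − S) − 1.42·P_X = 2.217 − 1.42 × 0.4135 = 1.630 kg O₂/d.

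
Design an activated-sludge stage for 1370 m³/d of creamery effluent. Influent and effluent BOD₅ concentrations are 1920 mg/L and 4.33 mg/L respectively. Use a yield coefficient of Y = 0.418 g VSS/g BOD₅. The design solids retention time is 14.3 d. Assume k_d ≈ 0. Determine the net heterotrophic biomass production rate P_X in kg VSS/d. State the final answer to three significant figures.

P_X ≈ 1100 kg VSS/d

Since k_d ≈ 0, Y_obs = Y = 0.418 g VSS/g BOD₅.
Substrate removed = Q·(S₀ − S) = 1370 m³/d × (1920 − 4.33) g/m³ = 2.62×10^6 g/d = 2624 kg/d.
Biomass produced: P_X = Y_obs·Q·ΔS = 0.4180 × 2624 ≈ 1097 kg VSS/d.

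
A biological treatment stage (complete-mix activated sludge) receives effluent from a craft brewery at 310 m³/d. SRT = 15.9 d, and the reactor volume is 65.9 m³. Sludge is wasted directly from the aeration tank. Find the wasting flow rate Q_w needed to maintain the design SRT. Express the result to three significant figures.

Q_w ≈ 4.14 m³/d

For wasting at MLVSS concentration, Q_w = V/θ_c = 65.90/15.9 = 4.145 m³/d.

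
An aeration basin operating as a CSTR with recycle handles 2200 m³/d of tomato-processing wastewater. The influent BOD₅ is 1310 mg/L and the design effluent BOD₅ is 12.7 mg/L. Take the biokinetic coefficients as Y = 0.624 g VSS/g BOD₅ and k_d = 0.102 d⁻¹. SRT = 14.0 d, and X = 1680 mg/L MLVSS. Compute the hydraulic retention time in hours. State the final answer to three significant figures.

Rearranging the biomass balance for a CMAS with decay, V = Y·Q·ΔS·θ_c / [X·(1+k_d θ_c)] = 0.624 × 2200 × (1310 − 12.7) × 14.0 / [1680 × (1 + 0.102 × 14.0)] = 2.49×10^7 / 4079 = 6112 m³.
τ = V/Q = 6112/2200 = 2.778 d, or 66.68 h.

τ ≈ 66.7 h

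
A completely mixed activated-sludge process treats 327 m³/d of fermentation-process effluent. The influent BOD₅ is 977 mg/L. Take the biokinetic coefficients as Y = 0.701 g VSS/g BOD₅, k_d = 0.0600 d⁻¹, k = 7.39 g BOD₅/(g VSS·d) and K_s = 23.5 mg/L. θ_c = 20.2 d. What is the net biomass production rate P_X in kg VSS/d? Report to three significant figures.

P_X ≈ 101 kg VSS/d

Effluent substrate depends only on kinetics and SRT: S = K_s(1 + k_d θ_c) / [θ_c(Yk − k_d) − 1] = 23.5 × (1 + 0.0600 × 20.2) / [20.2 × (0.701 × 7.39 − 0.0600) − 1] = 51.98 / 102.4 = 0.5075 mg/L.
The observed yield is Y_obs = Y/(1 + k_d·θ_c) = 0.701 / (1 + 0.0600 × 20.2) = 0.701 / 2.212 = 0.3169 g VSS per g BOD₅ removed.
Substrate removed = Q·(S₀ − S) = 327 m³/d × (977 − 0.507) g/m³ = 3.19×10^5 g/d = 319.3 kg/d.
Net biomass production P_X = Y_obs × Q·(S₀ − S) = 0.3169 × 319.3 = 101.2 kg VSS/d.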